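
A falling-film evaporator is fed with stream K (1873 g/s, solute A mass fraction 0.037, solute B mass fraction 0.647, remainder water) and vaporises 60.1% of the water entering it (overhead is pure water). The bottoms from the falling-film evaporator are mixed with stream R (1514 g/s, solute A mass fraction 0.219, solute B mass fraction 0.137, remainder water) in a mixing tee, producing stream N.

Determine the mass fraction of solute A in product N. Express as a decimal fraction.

0.132

Vapour removed = 0.601×0.316×1873 = 355.71 g/s; concentrate = 1517.3 g/s.
solute A reaching the mixer = 69.301 (from concentrate) + 1514×0.219 = 400.87 g/s.
Product flow = 1517.3 + 1514 = 3031.3 g/s; solute A fraction = 0.132.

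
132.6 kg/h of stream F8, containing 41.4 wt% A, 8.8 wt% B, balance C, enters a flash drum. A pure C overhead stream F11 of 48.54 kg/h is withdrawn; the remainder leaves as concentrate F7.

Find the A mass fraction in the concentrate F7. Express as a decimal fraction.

0.6531

A is not removed: 132.6×0.414 = 54.896 kg/h of A enters F7.
Concentrate = 132.6 − 48.54 = 84.06 kg/h.
Mass fraction = 54.896/84.06 = 0.6531.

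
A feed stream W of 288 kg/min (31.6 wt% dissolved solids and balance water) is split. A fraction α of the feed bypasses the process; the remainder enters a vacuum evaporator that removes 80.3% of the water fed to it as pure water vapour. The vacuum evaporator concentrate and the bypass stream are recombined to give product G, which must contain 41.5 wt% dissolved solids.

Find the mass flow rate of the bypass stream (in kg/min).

All 288×0.316 = 91.008 kg/min of dissolved solids reaches G, so G = 91.008/0.415 = 219.3 kg/min and vapour = 68.704 kg/min.
The evaporator receives (1−α)·288 of feed at 0.684 water and removes 0.803 of that water:
0.803×0.684×(1−α)×288 = 68.704
(1−α) = 68.704/158.18 = 0.4343;  α = 0.5657.
Bypass flow = 0.5657×288 = 162.91 kg/min.

162.9 kg/min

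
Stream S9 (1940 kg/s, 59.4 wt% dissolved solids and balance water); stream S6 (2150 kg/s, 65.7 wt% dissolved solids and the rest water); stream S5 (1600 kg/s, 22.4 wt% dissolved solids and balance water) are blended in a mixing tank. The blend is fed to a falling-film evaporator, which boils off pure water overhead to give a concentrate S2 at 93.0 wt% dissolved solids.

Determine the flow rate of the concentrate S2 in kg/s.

3143 kg/s

dissolved solids entering = 1940×0.594 + 2150×0.657 + 1600×0.224 = 2923.3 kg/s.
All dissolved solids reports to S2, so S2 = 2923.3/0.930 = 3143.3 kg/s.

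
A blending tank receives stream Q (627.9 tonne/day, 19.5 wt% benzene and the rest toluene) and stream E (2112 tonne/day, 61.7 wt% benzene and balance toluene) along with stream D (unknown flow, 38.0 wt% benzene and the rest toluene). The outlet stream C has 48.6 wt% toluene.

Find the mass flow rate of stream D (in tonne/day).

128.6 tonne/day

Let D be the unknown flow. Total out = 2739.9 + D.
toluene balance: 1314.4 + 0.620·D = 0.486·(2739.9 + D)
(0.620 − 0.486)·D = 0.486×2739.9 − 1314.4 = 17.236
D = 17.236 / 0.134 = 128.63 tonne/day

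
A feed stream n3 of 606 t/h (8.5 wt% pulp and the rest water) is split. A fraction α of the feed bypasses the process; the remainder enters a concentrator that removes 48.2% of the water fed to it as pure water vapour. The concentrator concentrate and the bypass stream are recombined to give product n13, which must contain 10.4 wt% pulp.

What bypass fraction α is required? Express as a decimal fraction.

0.586

All 606×0.085 = 51.51 t/h of pulp reaches n13, so n13 = 51.51/0.104 = 495.29 t/h and vapour = 110.71 t/h.
The evaporator receives (1−α)·606 of feed at 0.915 water and removes 0.482 of that water:
0.482×0.915×(1−α)×606 = 110.71
(1−α) = 110.71/267.26 = 0.4142;  α = 0.5858.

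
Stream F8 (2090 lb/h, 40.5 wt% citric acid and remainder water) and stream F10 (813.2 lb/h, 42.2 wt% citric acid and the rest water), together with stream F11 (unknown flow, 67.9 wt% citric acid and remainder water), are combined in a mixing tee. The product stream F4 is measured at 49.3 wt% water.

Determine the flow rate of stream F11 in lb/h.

Let F11 be the unknown flow. Total out = 2903.2 + F11.
water balance: 1713.6 + 0.321·F11 = 0.493·(2903.2 + F11)
(0.321 − 0.493)·F11 = 0.493×2903.2 − 1713.6 = -282.3
F11 = -282.3 / -0.172 = 1641.3 lb/h

1641 lb/h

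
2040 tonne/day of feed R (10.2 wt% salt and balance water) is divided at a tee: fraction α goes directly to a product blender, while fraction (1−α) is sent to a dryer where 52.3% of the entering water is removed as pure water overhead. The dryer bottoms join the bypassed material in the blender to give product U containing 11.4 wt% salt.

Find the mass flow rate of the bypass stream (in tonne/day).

1583 tonne/day

All 2040×0.102 = 208.08 tonne/day of salt reaches U, so U = 208.08/0.114 = 1825.3 tonne/day and vapour = 214.74 tonne/day.
The evaporator receives (1−α)·2040 of feed at 0.898 water and removes 0.523 of that water:
0.523×0.898×(1−α)×2040 = 214.74
(1−α) = 214.74/958.09 = 0.2241;  α = 0.7759.
Bypass flow = 0.7759×2040 = 1582.8 tonne/day.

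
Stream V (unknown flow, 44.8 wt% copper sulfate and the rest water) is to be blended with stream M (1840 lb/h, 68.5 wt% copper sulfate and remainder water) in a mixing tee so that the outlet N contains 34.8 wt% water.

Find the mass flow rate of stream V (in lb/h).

Let V be the unknown flow. Total out = 1840 + V.
water balance: 579.6 + 0.552·V = 0.348·(1840 + V)
(0.552 − 0.348)·V = 0.348×1840 − 579.6 = 60.72
V = 60.72 / 0.204 = 297.65 lb/h

297.6 lb/h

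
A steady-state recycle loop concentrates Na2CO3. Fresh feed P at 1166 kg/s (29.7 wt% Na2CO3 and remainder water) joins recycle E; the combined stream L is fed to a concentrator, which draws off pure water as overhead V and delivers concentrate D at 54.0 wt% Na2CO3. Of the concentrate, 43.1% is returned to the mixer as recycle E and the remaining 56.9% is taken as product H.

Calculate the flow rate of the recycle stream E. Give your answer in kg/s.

485.8 kg/s

Overall Na2CO3 balance (none leaves overhead): Na2CO3 in fresh feed = Na2CO3 in product, i.e. 1166×0.297 = (1−0.431)·D·0.540.
D = 346.3/(0.540×0.569) = 1127.1 kg/s.
Recycle E = 0.431×1127.1 = 485.77 kg/s.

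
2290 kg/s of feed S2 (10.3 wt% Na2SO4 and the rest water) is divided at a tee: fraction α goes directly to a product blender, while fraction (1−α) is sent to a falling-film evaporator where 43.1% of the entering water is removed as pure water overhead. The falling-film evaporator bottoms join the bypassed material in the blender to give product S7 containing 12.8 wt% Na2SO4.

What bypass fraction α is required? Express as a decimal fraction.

All 2290×0.103 = 235.87 kg/s of Na2SO4 reaches S7, so S7 = 235.87/0.128 = 1842.7 kg/s and vapour = 447.27 kg/s.
The evaporator receives (1−α)·2290 of feed at 0.897 water and removes 0.431 of that water:
0.431×0.897×(1−α)×2290 = 447.27
(1−α) = 447.27/885.33 = 0.5052;  α = 0.4948.

0.495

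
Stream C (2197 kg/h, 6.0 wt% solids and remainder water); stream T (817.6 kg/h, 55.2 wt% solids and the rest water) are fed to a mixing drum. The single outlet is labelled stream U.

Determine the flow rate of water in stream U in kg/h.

2431 kg/h

water out = water in = 2197×0.940 + 817.6×0.448 = 2431.5 kg/h.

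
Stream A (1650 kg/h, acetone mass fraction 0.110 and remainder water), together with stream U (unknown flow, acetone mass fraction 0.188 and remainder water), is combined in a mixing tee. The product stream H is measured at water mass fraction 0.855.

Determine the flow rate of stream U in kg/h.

Let U be the unknown flow. Total out = 1650 + U.
water balance: 1468.5 + 0.812·U = 0.855·(1650 + U)
(0.812 − 0.855)·U = 0.855×1650 − 1468.5 = -57.75
U = -57.75 / -0.043 = 1343 kg/h

1343 kg/h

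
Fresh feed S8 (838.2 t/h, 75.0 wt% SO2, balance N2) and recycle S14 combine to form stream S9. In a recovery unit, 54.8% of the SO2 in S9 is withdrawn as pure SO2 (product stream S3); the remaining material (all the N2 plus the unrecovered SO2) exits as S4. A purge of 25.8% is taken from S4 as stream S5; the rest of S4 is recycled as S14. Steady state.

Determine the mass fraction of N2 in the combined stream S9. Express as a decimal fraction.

0.462

N2 enters only via S8 and leaves only via the purge: 838.2×0.250 = 0.258×(N2 in S4), and the recovery unit passes all N2, so N2 in S9 = N2 in S4 = 812.21 t/h.
SO2 in S9: m_A = 838.2×0.750 + (1−0.258)·(1−0.548)·m_A, so m_A = 628.65/0.6646 = 945.88 t/h.
S9 = 945.88 + 812.21 = 1758.1 t/h.
N2 fraction in S9 = 812.21/1758.1 = 0.462.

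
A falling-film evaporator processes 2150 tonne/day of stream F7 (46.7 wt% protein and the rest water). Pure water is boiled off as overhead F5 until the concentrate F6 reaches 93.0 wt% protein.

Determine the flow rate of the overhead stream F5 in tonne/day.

protein is conserved: 2150×0.467 = 1004.1 tonne/day all reports to the concentrate.
Concentrate = 1004.1/(target fraction) = 1079.6 tonne/day.
Overhead = 2150 − 1079.6 = 1070.4 tonne/day.

1070 tonne/day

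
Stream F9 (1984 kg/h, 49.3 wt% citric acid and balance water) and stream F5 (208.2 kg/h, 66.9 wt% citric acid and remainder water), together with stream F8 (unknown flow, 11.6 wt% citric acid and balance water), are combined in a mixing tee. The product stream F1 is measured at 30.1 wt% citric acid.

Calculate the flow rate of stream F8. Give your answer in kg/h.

2473 kg/h

Let F8 be the unknown flow. Total out = 2192.2 + F8.
citric acid balance: 1117.4 + 0.116·F8 = 0.301·(2192.2 + F8)
(0.116 − 0.301)·F8 = 0.301×2192.2 − 1117.4 = -457.55
F8 = -457.55 / -0.185 = 2473.2 kg/h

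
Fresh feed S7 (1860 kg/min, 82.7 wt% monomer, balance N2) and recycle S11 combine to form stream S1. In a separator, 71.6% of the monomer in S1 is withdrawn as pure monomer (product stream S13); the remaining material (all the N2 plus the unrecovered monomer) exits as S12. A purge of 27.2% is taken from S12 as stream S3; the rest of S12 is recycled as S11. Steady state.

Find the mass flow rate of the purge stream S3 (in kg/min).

471.6 kg/min

N2 enters only via S7 and leaves only via the purge: 1860×0.173 = 0.272×(N2 in S12), and the separator passes all N2, so N2 in S1 = N2 in S12 = 1183 kg/min.
monomer in S1: m_A = 1860×0.827 + (1−0.272)·(1−0.716)·m_A, so m_A = 1538.2/0.7932 = 1939.1 kg/min.
S12 = (1−0.716)×1939.1 + 1183 = 1733.7 kg/min.
Purge S3 = 0.272×1733.7 = 471.57 kg/min.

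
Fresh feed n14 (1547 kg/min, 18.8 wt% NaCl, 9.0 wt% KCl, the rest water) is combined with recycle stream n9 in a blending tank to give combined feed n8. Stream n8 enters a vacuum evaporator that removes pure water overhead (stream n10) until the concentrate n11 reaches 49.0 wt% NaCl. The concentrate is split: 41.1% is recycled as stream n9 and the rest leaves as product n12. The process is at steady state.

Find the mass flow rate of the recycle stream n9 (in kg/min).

Overall NaCl balance (none leaves overhead): NaCl in fresh feed = NaCl in product, i.e. 1547×0.188 = (1−0.411)·n11·0.490.
n11 = 290.84/(0.490×0.589) = 1007.7 kg/min.
Recycle n9 = 0.411×1007.7 = 414.17 kg/min.

414.2 kg/min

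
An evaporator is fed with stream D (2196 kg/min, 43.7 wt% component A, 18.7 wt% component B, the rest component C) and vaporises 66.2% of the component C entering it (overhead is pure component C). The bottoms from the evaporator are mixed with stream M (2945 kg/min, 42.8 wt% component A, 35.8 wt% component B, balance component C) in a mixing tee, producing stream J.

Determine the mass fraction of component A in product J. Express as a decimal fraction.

Vapour removed = 0.662×0.376×2196 = 546.61 kg/min; concentrate = 1649.4 kg/min.
component A reaching the mixer = 959.65 (from concentrate) + 2945×0.428 = 2220.1 kg/min.
Product flow = 1649.4 + 2945 = 4594.4 kg/min; component A fraction = 0.483.

0.483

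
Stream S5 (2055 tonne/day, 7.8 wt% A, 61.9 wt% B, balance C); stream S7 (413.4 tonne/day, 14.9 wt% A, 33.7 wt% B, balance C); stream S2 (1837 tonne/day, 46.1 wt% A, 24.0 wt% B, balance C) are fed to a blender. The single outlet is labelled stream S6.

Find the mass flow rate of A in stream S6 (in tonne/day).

1069 tonne/day

A out = A in = 2055×0.078 + 413.4×0.149 + 1837×0.461 = 1068.7 tonne/day.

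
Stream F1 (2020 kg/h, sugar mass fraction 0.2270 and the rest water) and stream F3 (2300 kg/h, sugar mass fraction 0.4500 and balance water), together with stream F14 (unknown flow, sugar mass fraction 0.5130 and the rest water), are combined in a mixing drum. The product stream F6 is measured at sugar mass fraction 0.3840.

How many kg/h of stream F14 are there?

1282 kg/h

Let F14 be the unknown flow. Total out = 4320 + F14.
sugar balance: 1493.5 + 0.513·F14 = 0.384·(4320 + F14)
(0.513 − 0.384)·F14 = 0.384×4320 − 1493.5 = 165.34
F14 = 165.34 / 0.129 = 1281.7 kg/h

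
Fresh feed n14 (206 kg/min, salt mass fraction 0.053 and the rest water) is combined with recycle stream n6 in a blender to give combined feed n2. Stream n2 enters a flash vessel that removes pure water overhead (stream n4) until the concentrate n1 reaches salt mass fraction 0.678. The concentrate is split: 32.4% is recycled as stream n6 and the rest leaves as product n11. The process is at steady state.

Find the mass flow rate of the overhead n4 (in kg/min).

Overall salt balance (none leaves overhead): salt in fresh feed = salt in product, i.e. 206×0.053 = (1−0.324)·n1·0.678.
n1 = 10.918/(0.678×0.676) = 23.821 kg/min.
Recycle n6 = 0.324×23.821 = 7.7181 kg/min.
Combined feed n2 = 206 + 7.7181 = 213.72 kg/min.
Overhead n4 = n2 − n1 = 213.72 − 23.821 = 189.9 kg/min.

189.9 kg/min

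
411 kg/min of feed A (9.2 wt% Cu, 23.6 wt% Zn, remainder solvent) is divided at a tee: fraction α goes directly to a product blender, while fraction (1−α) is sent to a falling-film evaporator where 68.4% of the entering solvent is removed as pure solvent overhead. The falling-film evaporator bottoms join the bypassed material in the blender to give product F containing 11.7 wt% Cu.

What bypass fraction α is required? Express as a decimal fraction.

0.535

All 411×0.092 = 37.812 kg/min of Cu reaches F, so F = 37.812/0.117 = 323.18 kg/min and vapour = 87.821 kg/min.
The evaporator receives (1−α)·411 of feed at 0.672 solvent and removes 0.684 of that solvent:
0.684×0.672×(1−α)×411 = 87.821
(1−α) = 87.821/188.92 = 0.4649;  α = 0.5351.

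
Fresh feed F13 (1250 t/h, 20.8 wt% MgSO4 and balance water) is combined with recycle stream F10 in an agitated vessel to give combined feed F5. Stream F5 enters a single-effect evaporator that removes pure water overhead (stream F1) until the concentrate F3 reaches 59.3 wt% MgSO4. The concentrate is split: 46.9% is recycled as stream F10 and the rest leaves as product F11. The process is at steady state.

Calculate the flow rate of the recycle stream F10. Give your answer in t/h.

Overall MgSO4 balance (none leaves overhead): MgSO4 in fresh feed = MgSO4 in product, i.e. 1250×0.208 = (1−0.469)·F3·0.593.
F3 = 260/(0.593×0.531) = 825.7 t/h.
Recycle F10 = 0.469×825.7 = 387.25 t/h.

387.3 t/h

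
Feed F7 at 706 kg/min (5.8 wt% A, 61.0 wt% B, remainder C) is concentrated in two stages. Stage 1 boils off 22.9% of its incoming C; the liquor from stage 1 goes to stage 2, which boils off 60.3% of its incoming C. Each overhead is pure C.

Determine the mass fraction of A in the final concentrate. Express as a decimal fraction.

C in feed = 706×0.332 = 234.39 kg/min.
After stage 1: C left = (1−0.229)×234.39 = 180.72; stream total = 652.32 kg/min.
After stage 2: C left = (1−0.603)×180.72 = 71.744; final concentrate = 543.35 kg/min.
A fraction = 40.948/543.35 = 0.0754.

0.0754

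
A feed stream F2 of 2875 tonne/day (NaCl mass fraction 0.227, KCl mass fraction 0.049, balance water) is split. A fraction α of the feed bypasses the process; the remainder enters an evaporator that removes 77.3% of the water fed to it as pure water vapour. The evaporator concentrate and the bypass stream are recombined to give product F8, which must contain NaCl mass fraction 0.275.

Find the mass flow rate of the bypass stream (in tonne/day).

1978 tonne/day

All 2875×0.227 = 652.62 tonne/day of NaCl reaches F8, so F8 = 652.62/0.275 = 2373.2 tonne/day and vapour = 501.82 tonne/day.
The evaporator receives (1−α)·2875 of feed at 0.724 water and removes 0.773 of that water:
0.773×0.724×(1−α)×2875 = 501.82
(1−α) = 501.82/1609 = 0.3119;  α = 0.6881.
Bypass flow = 0.6881×2875 = 1978.3 tonne/day.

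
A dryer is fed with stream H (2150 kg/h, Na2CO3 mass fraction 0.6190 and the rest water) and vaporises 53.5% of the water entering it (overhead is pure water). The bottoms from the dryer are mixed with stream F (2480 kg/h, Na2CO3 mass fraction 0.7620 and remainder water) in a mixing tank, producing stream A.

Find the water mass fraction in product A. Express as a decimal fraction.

Vapour removed = 0.535×0.381×2150 = 438.25 kg/h; concentrate = 1711.8 kg/h.
water reaching the mixer = 380.9 (from concentrate) + 2480×0.238 = 971.14 kg/h.
Product flow = 1711.8 + 2480 = 4191.8 kg/h; water fraction = 0.2317.

0.2317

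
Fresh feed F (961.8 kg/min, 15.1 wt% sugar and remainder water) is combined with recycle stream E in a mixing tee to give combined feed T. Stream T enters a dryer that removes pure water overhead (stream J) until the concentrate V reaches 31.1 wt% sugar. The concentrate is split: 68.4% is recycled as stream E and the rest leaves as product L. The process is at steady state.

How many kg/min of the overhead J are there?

494.8 kg/min

Overall sugar balance (none leaves overhead): sugar in fresh feed = sugar in product, i.e. 961.8×0.151 = (1−0.684)·V·0.311.
V = 145.23/(0.311×0.316) = 1477.8 kg/min.
Recycle E = 0.684×1477.8 = 1010.8 kg/min.
Combined feed T = 961.8 + 1010.8 = 1972.6 kg/min.
Overhead J = T − V = 1972.6 − 1477.8 = 494.82 kg/min.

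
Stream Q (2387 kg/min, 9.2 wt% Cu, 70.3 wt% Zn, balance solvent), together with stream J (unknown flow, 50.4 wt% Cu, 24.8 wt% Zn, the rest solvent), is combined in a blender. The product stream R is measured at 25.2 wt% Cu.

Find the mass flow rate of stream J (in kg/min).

Let J be the unknown flow. Total out = 2387 + J.
Cu balance: 219.6 + 0.504·J = 0.252·(2387 + J)
(0.504 − 0.252)·J = 0.252×2387 − 219.6 = 381.92
J = 381.92 / 0.252 = 1515.6 kg/min

1516 kg/min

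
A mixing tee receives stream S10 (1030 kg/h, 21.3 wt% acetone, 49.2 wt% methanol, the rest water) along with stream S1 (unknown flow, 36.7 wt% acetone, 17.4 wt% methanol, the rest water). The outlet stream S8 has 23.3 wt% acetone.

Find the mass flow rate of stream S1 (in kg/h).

153.7 kg/h

Let S1 be the unknown flow. Total out = 1030 + S1.
acetone balance: 219.39 + 0.367·S1 = 0.233·(1030 + S1)
(0.367 − 0.233)·S1 = 0.233×1030 − 219.39 = 20.6
S1 = 20.6 / 0.134 = 153.73 kg/h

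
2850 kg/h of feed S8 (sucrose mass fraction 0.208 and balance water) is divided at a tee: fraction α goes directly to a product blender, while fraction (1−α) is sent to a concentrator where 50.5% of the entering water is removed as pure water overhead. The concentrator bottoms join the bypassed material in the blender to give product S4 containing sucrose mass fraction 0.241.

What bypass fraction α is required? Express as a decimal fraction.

0.658

All 2850×0.208 = 592.8 kg/h of sucrose reaches S4, so S4 = 592.8/0.241 = 2459.8 kg/h and vapour = 390.25 kg/h.
The evaporator receives (1−α)·2850 of feed at 0.792 water and removes 0.505 of that water:
0.505×0.792×(1−α)×2850 = 390.25
(1−α) = 390.25/1139.9 = 0.3424;  α = 0.6576.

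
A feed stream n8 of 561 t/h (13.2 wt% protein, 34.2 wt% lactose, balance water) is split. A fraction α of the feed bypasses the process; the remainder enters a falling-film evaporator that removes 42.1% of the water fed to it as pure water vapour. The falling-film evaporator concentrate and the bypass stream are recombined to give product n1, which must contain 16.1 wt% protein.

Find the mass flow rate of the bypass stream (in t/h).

All 561×0.132 = 74.052 t/h of protein reaches n1, so n1 = 74.052/0.161 = 459.95 t/h and vapour = 101.05 t/h.
The evaporator receives (1−α)·561 of feed at 0.526 water and removes 0.421 of that water:
0.421×0.526×(1−α)×561 = 101.05
(1−α) = 101.05/124.23 = 0.8134;  α = 0.1866.
Bypass flow = 0.1866×561 = 104.68 t/h.

104.7 t/h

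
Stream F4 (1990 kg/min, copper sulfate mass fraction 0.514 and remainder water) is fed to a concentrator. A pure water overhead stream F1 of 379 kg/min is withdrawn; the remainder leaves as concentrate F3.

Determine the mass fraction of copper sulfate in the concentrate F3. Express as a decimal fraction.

0.635

copper sulfate is not removed: 1990×0.514 = 1022.9 kg/min of copper sulfate enters F3.
Concentrate = 1990 − 379 = 1611 kg/min.
Mass fraction = 1022.9/1611 = 0.635.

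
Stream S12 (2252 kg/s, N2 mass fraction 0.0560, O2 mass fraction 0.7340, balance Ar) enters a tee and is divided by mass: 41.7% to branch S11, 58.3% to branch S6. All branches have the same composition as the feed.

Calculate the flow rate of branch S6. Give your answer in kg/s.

1313 kg/s

Branch S6 flow = 0.583×2252 = 1312.9 kg/s.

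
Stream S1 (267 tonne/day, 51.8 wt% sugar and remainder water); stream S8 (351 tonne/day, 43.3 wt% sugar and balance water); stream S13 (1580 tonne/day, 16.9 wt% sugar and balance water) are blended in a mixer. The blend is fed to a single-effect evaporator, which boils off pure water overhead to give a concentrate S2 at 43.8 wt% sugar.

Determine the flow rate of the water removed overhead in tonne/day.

925.6 tonne/day

sugar entering = 267×0.518 + 351×0.433 + 1580×0.169 = 557.31 tonne/day.
All sugar reports to S2, so S2 = 557.31/0.438 = 1272.4 tonne/day.
Total feed = 2198 tonne/day; overhead = 2198 − 1272.4 = 925.61 tonne/day.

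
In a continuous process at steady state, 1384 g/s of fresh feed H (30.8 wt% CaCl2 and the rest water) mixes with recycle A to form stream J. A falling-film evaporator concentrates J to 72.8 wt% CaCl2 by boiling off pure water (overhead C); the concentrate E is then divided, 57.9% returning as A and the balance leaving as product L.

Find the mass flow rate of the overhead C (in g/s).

Overall CaCl2 balance (none leaves overhead): CaCl2 in fresh feed = CaCl2 in product, i.e. 1384×0.308 = (1−0.579)·E·0.728.
E = 426.27/(0.728×0.421) = 1390.8 g/s.
Recycle A = 0.579×1390.8 = 805.29 g/s.
Combined feed J = 1384 + 805.29 = 2189.3 g/s.
Overhead C = J − E = 2189.3 − 1390.8 = 798.46 g/s.

798.5 g/s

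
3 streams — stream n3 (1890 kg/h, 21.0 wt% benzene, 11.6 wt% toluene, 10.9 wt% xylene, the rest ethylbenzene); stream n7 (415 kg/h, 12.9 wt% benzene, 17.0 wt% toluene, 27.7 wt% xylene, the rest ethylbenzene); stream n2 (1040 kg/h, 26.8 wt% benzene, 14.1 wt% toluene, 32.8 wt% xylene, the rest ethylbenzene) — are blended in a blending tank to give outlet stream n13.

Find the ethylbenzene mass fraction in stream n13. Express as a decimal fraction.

Total flow out = 1890 + 415 + 1040 = 3345 kg/h.
ethylbenzene in = 1890×0.565 + 415×0.424 + 1040×0.263 = 1517.3 kg/h.
ethylbenzene mass fraction in n13 = 1517.3/3345 = 0.4536.

0.4536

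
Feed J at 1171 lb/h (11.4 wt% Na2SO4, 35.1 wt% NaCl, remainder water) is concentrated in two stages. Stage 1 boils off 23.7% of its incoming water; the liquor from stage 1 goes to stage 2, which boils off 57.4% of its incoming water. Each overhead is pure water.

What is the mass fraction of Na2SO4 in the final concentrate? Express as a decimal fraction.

0.1784

water in feed = 1171×0.535 = 626.49 lb/h.
After stage 1: water left = (1−0.237)×626.49 = 478.01; stream total = 1022.5 lb/h.
After stage 2: water left = (1−0.574)×478.01 = 203.63; final concentrate = 748.15 lb/h.
Na2SO4 fraction = 133.49/748.15 = 0.1784.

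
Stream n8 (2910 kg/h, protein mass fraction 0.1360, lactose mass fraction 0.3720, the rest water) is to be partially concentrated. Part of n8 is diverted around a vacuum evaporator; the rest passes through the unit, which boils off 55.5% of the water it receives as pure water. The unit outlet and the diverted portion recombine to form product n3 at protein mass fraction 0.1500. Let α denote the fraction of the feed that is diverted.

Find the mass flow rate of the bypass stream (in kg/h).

1915 kg/h

All 2910×0.136 = 395.76 kg/h of protein reaches n3, so n3 = 395.76/0.150 = 2638.4 kg/h and vapour = 271.6 kg/h.
The evaporator receives (1−α)·2910 of feed at 0.492 water and removes 0.555 of that water:
0.555×0.492×(1−α)×2910 = 271.6
(1−α) = 271.6/794.6 = 0.3418;  α = 0.6582.
Bypass flow = 0.6582×2910 = 1915.3 kg/h.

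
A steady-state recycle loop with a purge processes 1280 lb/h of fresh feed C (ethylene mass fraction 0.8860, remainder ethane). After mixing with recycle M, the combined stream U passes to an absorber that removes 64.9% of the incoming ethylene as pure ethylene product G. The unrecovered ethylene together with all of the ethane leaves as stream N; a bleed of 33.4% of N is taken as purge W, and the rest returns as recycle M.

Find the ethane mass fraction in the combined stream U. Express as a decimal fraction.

0.2279

ethane enters only via C and leaves only via the purge: 1280×0.114 = 0.334×(ethane in N), and the absorber passes all ethane, so ethane in U = ethane in N = 436.89 lb/h.
ethylene in U: m_A = 1280×0.886 + (1−0.334)·(1−0.649)·m_A, so m_A = 1134.1/0.7662 = 1480.1 lb/h.
U = 1480.1 + 436.89 = 1917 lb/h.
ethane fraction in U = 436.89/1917 = 0.2279.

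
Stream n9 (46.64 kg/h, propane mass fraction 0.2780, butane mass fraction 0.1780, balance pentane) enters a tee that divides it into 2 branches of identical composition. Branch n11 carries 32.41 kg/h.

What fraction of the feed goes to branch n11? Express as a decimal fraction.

0.695

Fraction to n11 = 32.41/46.64 = 0.6949.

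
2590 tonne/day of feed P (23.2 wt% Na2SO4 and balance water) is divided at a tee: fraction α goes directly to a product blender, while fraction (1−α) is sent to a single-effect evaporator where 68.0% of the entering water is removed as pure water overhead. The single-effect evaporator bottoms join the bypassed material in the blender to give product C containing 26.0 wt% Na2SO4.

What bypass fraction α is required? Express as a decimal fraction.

0.794

All 2590×0.232 = 600.88 tonne/day of Na2SO4 reaches C, so C = 600.88/0.260 = 2311.1 tonne/day and vapour = 278.92 tonne/day.
The evaporator receives (1−α)·2590 of feed at 0.768 water and removes 0.680 of that water:
0.680×0.768×(1−α)×2590 = 278.92
(1−α) = 278.92/1352.6 = 0.2062;  α = 0.7938.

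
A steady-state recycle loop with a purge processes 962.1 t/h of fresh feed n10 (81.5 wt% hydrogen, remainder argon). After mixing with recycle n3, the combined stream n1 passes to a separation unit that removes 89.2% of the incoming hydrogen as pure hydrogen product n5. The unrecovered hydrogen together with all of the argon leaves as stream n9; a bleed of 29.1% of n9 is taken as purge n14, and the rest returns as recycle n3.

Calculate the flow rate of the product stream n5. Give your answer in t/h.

757.4 t/h

hydrogen in n1: m_A = 962.1×0.815 + (1−0.291)·(1−0.892)·m_A, so m_A = 784.11/0.9234 = 849.13 t/h.
Product n5 = 0.892×849.13 = 757.43 t/h.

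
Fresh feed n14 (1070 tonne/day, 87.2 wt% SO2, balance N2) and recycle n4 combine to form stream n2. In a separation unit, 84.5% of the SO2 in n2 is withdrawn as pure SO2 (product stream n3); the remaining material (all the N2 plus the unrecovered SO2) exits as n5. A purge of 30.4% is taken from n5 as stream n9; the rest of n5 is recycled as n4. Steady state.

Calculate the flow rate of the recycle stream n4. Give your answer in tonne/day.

N2 enters only via n14 and leaves only via the purge: 1070×0.128 = 0.304×(N2 in n5), and the separation unit passes all N2, so N2 in n2 = N2 in n5 = 450.53 tonne/day.
SO2 in n2: m_A = 1070×0.872 + (1−0.304)·(1−0.845)·m_A, so m_A = 933.04/0.8921 = 1045.9 tonne/day.
n5 = (1−0.845)×1045.9 + 450.53 = 612.64 tonne/day.
Recycle n4 = (1−0.304)×612.64 = 426.39 tonne/day.

426.4 tonne/day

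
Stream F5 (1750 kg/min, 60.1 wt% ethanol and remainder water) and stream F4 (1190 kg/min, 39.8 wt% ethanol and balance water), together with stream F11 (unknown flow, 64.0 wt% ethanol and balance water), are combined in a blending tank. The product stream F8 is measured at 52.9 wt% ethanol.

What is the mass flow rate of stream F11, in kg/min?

Let F11 be the unknown flow. Total out = 2940 + F11.
ethanol balance: 1525.4 + 0.640·F11 = 0.529·(2940 + F11)
(0.640 − 0.529)·F11 = 0.529×2940 − 1525.4 = 29.89
F11 = 29.89 / 0.111 = 269.28 kg/min

269.3 kg/min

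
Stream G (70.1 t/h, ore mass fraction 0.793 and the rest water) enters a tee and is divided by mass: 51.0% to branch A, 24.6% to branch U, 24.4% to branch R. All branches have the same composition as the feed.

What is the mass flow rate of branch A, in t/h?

35.75 t/h

Branch A flow = 0.510×70.1 = 35.751 t/h.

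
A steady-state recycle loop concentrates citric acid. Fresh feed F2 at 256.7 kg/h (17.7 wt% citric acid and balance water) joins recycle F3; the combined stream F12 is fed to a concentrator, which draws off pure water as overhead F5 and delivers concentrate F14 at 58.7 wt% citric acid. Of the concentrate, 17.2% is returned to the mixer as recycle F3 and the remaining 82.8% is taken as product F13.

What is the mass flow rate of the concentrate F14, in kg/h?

Overall citric acid balance (none leaves overhead): citric acid in fresh feed = citric acid in product, i.e. 256.7×0.177 = (1−0.172)·F14·0.587.
F14 = 45.436/(0.587×0.828) = 93.483 kg/h.

93.48 kg/h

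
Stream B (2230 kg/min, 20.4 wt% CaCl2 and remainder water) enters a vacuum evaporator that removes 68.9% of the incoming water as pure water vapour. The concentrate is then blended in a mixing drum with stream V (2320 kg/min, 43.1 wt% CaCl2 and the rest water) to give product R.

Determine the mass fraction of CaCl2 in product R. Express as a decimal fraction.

Vapour removed = 0.689×0.796×2230 = 1223 kg/min; concentrate = 1007 kg/min.
CaCl2 reaching the mixer = 454.92 (from concentrate) + 2320×0.431 = 1454.8 kg/min.
Product flow = 1007 + 2320 = 3327 kg/min; CaCl2 fraction = 0.4373.

0.4373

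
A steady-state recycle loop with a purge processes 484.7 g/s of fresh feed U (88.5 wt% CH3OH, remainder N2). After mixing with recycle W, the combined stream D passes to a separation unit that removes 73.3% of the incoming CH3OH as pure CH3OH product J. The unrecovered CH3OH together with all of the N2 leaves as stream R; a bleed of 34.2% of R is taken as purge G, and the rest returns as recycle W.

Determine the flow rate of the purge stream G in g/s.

N2 enters only via U and leaves only via the purge: 484.7×0.115 = 0.342×(N2 in R), and the separation unit passes all N2, so N2 in D = N2 in R = 162.98 g/s.
CH3OH in D: m_A = 484.7×0.885 + (1−0.342)·(1−0.733)·m_A, so m_A = 428.96/0.8243 = 520.38 g/s.
R = (1−0.733)×520.38 + 162.98 = 301.93 g/s.
Purge G = 0.342×301.93 = 103.26 g/s.

103.3 g/s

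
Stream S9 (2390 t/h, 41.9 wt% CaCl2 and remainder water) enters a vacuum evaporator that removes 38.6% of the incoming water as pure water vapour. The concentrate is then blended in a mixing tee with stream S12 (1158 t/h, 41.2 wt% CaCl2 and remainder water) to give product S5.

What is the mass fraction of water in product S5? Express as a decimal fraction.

0.5091

Vapour removed = 0.386×0.581×2390 = 536 t/h; concentrate = 1854 t/h.
water reaching the mixer = 852.59 (from concentrate) + 1158×0.588 = 1533.5 t/h.
Product flow = 1854 + 1158 = 3012 t/h; water fraction = 0.5091.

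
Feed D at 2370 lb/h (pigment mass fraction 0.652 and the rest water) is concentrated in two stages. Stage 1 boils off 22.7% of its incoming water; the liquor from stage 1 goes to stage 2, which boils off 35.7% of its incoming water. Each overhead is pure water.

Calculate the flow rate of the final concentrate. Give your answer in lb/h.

1955 lb/h

water in feed = 2370×0.348 = 824.76 lb/h.
After stage 1: water left = (1−0.227)×824.76 = 637.54; stream total = 2182.8 lb/h.
After stage 2: water left = (1−0.357)×637.54 = 409.94; final concentrate = 1955.2 lb/h.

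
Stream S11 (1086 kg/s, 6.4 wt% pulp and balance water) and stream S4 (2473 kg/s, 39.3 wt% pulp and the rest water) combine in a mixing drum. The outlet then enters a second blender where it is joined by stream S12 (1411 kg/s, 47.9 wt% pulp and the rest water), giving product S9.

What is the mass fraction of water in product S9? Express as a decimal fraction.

Overall, product flow = 4970 kg/s.
water in = 1086×0.936 + 2473×0.607 + 1411×0.521 = 3252.7 kg/s.
water fraction in S9 = 0.654.

0.654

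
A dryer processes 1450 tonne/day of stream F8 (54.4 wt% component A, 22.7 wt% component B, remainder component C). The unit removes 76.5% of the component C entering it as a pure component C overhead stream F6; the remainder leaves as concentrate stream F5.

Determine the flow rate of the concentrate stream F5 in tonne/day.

component C entering = 1450×0.229 = 332.05 tonne/day; overhead removed = 0.765×332.05 = 254.02 tonne/day.
Concentrate = 1450 − 254.02 = 1196 tonne/day.

1196 tonne/day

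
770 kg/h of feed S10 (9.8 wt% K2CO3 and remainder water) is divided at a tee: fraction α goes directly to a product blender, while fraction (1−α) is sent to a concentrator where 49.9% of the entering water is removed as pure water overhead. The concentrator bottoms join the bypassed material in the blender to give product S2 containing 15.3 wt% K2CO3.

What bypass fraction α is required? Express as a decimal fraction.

0.201

All 770×0.098 = 75.46 kg/h of K2CO3 reaches S2, so S2 = 75.46/0.153 = 493.2 kg/h and vapour = 276.8 kg/h.
The evaporator receives (1−α)·770 of feed at 0.902 water and removes 0.499 of that water:
0.499×0.902×(1−α)×770 = 276.8
(1−α) = 276.8/346.58 = 0.7987;  α = 0.2013.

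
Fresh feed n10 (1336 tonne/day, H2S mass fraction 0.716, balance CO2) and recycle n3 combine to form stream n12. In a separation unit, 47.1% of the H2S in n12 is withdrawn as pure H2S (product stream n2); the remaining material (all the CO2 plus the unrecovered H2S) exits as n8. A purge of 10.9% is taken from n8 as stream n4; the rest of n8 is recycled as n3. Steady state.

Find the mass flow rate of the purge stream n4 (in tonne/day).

CO2 enters only via n10 and leaves only via the purge: 1336×0.284 = 0.109×(CO2 in n8), and the separation unit passes all CO2, so CO2 in n12 = CO2 in n8 = 3481 tonne/day.
H2S in n12: m_A = 1336×0.716 + (1−0.109)·(1−0.471)·m_A, so m_A = 956.58/0.5287 = 1809.4 tonne/day.
n8 = (1−0.471)×1809.4 + 3481 = 4438.1 tonne/day.
Purge n4 = 0.109×4438.1 = 483.76 tonne/day.

483.8 tonne/day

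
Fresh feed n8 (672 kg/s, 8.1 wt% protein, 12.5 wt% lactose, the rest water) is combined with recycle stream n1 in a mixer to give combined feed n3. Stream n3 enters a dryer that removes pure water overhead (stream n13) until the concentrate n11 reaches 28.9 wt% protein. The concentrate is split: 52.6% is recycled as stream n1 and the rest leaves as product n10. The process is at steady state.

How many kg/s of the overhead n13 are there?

483.7 kg/s

Overall protein balance (none leaves overhead): protein in fresh feed = protein in product, i.e. 672×0.081 = (1−0.526)·n11·0.289.
n11 = 54.432/(0.289×0.474) = 397.35 kg/s.
Recycle n1 = 0.526×397.35 = 209.01 kg/s.
Combined feed n3 = 672 + 209.01 = 881.01 kg/s.
Overhead n13 = n3 − n11 = 881.01 − 397.35 = 483.65 kg/s.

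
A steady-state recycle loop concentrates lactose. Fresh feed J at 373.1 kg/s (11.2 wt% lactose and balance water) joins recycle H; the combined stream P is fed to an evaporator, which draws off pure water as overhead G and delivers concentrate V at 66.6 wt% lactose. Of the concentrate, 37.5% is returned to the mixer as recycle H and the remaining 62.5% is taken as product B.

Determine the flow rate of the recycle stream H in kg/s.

Overall lactose balance (none leaves overhead): lactose in fresh feed = lactose in product, i.e. 373.1×0.112 = (1−0.375)·V·0.666.
V = 41.787/(0.666×0.625) = 100.39 kg/s.
Recycle H = 0.375×100.39 = 37.646 kg/s.

37.65 kg/s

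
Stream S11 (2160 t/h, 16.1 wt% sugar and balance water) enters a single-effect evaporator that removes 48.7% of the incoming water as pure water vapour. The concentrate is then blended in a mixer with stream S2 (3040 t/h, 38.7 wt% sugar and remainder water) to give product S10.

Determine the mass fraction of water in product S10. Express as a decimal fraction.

Vapour removed = 0.487×0.839×2160 = 882.56 t/h; concentrate = 1277.4 t/h.
water reaching the mixer = 929.68 (from concentrate) + 3040×0.613 = 2793.2 t/h.
Product flow = 1277.4 + 3040 = 4317.4 t/h; water fraction = 0.647.

0.647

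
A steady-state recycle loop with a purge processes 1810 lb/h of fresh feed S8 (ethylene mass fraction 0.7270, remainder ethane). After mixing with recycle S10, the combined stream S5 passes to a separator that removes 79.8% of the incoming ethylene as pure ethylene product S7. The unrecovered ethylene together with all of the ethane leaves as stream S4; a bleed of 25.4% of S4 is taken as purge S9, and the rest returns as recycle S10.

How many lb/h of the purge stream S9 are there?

ethane enters only via S8 and leaves only via the purge: 1810×0.273 = 0.254×(ethane in S4), and the separator passes all ethane, so ethane in S5 = ethane in S4 = 1945.4 lb/h.
ethylene in S5: m_A = 1810×0.727 + (1−0.254)·(1−0.798)·m_A, so m_A = 1315.9/0.8493 = 1549.3 lb/h.
S4 = (1−0.798)×1549.3 + 1945.4 = 2258.4 lb/h.
Purge S9 = 0.254×2258.4 = 573.62 lb/h.

573.6 lb/h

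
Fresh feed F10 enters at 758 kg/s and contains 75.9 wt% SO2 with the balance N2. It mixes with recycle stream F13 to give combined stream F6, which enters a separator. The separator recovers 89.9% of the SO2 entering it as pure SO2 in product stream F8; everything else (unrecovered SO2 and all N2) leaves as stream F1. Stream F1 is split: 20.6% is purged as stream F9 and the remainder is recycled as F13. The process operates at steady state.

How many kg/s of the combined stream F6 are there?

N2 enters only via F10 and leaves only via the purge: 758×0.241 = 0.206×(N2 in F1), and the separator passes all N2, so N2 in F6 = N2 in F1 = 886.79 kg/s.
SO2 in F6: m_A = 758×0.759 + (1−0.206)·(1−0.899)·m_A, so m_A = 575.32/0.9198 = 625.48 kg/s.
F6 = 625.48 + 886.79 = 1512.3 kg/s.

1512 kg/s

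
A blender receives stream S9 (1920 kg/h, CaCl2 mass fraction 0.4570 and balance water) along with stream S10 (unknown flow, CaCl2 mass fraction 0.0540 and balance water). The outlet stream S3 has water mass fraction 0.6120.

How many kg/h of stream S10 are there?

Let S10 be the unknown flow. Total out = 1920 + S10.
water balance: 1042.6 + 0.946·S10 = 0.612·(1920 + S10)
(0.946 − 0.612)·S10 = 0.612×1920 − 1042.6 = 132.48
S10 = 132.48 / 0.334 = 396.65 kg/h

396.6 kg/h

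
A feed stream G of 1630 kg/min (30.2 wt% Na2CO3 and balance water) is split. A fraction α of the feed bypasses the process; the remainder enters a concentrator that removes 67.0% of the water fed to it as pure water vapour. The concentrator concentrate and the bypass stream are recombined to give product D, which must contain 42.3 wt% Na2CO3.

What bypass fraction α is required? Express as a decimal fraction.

0.388

All 1630×0.302 = 492.26 kg/min of Na2CO3 reaches D, so D = 492.26/0.423 = 1163.7 kg/min and vapour = 466.26 kg/min.
The evaporator receives (1−α)·1630 of feed at 0.698 water and removes 0.670 of that water:
0.670×0.698×(1−α)×1630 = 466.26
(1−α) = 466.26/762.29 = 0.6117;  α = 0.3883.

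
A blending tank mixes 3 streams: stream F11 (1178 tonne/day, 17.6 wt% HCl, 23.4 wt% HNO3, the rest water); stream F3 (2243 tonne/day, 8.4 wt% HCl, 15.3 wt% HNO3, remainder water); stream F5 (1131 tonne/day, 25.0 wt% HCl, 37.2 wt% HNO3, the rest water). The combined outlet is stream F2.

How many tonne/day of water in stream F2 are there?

water out = water in = 1178×0.590 + 2243×0.763 + 1131×0.378 = 2833.9 tonne/day.

2834 tonne/day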